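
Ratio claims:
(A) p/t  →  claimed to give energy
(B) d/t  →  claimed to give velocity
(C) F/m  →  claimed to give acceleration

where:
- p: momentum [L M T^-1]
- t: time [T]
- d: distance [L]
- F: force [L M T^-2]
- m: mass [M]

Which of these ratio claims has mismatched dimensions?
(A) p/t does not give energy

(A) p/t: [L M T^-2] ≠ energy [L^2 M T^-2] ✗
(B) d/t: [L T^-1] = velocity [L T^-1] ✓
(C) F/m: [L T^-2] = acceleration [L T^-2] ✓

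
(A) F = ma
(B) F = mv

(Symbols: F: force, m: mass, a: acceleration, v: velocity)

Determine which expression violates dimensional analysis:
(B)

(A) F = ma: LHS [L M T^-2], RHS [L M T^-2] ✓
(B) F = mv: LHS [L M T^-2], RHS [L M T^-1] ✗

Expression (B) F = mv is dimensionally incorrect.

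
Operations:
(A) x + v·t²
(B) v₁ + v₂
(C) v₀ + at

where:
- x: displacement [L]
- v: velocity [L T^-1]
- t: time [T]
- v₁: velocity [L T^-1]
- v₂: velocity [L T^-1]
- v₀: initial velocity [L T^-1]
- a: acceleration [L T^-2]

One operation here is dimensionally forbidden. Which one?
(A) x + v·t²

(A) x + v·t²: x [L] and v·t² [L T] — different dimensions cannot be added/subtracted ✗
(B) v₁ + v₂: v₁ [L T^-1] and v₂ [L T^-1] — same dimensions ✓
(C) v₀ + at: v₀ [L T^-1] and at [L T^-1] — same dimensions ✓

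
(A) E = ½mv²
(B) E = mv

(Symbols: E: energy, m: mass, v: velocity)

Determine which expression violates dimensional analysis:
(B)

(A) E = ½mv²: LHS [L^2 M T^-2], RHS [L^2 M T^-2] ✓
(B) E = mv: LHS [L^2 M T^-2], RHS [L M T^-1] ✗

Expression (B) E = mv is dimensionally incorrect.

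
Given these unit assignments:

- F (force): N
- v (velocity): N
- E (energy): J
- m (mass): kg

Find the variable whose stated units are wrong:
v

The variable v (velocity) should have units m/s, not N.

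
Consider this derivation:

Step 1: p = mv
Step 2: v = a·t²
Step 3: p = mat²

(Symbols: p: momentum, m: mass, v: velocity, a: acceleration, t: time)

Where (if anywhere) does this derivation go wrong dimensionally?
Step 2

Step 1: p = mv → LHS [L M T^-1], RHS [L M T^-1] ✓
Step 2: v = a·t² → LHS [L T^-1], RHS [L] ✗

The first dimensional inconsistency appears in step 2: v = a·t²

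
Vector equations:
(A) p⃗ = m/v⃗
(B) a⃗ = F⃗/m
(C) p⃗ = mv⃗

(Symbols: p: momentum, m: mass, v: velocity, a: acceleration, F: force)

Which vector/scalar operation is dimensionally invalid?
(A) p⃗ = m/v⃗

(A) p⃗ = m/v⃗: LHS [L M T^-1], RHS [L^-1 M T] ✗ — momentum is mass times velocity; should be mv⃗ (and division by a vector is undefined)
(B) a⃗ = F⃗/m: LHS [L T^-2], RHS [L T^-2] ✓ — force (vector) divided by mass (scalar)
(C) p⃗ = mv⃗: LHS [L M T^-1], RHS [L M T^-1] ✓ — mass (scalar) times velocity (vector)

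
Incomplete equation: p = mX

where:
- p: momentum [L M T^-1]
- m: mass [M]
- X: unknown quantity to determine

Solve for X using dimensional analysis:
X = v (velocity), dimensions [L T^-1]

p has dimensions [L M T^-1]; the rest of the RHS (m) has dimensions [M].
So X must have dimensions [L T^-1] — X = v (velocity).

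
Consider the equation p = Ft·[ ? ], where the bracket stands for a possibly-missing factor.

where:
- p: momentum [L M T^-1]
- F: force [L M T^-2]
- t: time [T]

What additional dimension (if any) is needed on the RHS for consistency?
Nothing is missing — the bracketed factor must be dimensionless.

p has dimensions [L M T^-1] and Ft already has dimensions [L M T^-1], so p = Ft is dimensionally complete.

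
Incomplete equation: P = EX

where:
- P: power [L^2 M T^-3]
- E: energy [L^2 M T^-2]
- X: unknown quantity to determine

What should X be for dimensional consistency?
X = f (inverse time / frequency (1/t)), dimensions [T^-1]

P has dimensions [L^2 M T^-3]; the rest of the RHS (E) has dimensions [L^2 M T^-2].
So X must have dimensions [T^-1] — X = f (inverse time / frequency (1/t)).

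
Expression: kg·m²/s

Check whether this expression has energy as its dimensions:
No

The expression kg·m²/s has dimensions [L^2 M T^-1], but energy has dimensions [L^2 M T^-2].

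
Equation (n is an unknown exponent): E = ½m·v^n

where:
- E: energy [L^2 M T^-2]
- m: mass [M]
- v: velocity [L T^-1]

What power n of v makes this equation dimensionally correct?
n = 2

E has dimensions [L^2 M T^-2]; v has dimensions [L T^-1].
The rest of the RHS has dimensions [M], so v^n must supply [L^2 T^-2].
With n = 2: ½m·v^2 has dimensions [L^2 M T^-2], matching the LHS ✓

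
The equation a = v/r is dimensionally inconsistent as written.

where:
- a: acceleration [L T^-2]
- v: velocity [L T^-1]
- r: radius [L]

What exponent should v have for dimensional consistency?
The exponent of v should be 2: a = v^2/r

The LHS a has dimensions [L T^-2]; v has dimensions [L T^-1].
As written, the RHS v/r (exponent 1 on v) has dimensions [T^-1], which does not match.
With exponent 2, the RHS v^2/r has dimensions [L T^-2], matching the LHS.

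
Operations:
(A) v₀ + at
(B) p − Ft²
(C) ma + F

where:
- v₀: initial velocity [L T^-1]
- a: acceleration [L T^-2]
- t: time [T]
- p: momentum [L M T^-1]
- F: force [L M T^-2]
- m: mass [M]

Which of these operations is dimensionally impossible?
(B) p − Ft²

(A) v₀ + at: v₀ [L T^-1] and at [L T^-1] — same dimensions ✓
(B) p − Ft²: p [L M T^-1] and Ft² [L M] — different dimensions cannot be added/subtracted ✗
(C) ma + F: ma [L M T^-2] and F [L M T^-2] — same dimensions ✓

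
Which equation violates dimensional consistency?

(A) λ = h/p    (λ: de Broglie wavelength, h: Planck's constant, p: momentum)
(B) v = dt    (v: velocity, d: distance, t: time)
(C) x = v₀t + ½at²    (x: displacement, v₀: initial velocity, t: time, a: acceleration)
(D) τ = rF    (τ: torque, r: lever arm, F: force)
(B) v = dt

The equation (B) v = dt is dimensionally incorrect.

LHS (v): [L T^-1]
RHS (dt): [L T] ✗

The dimensions do not match. The other three equations balance.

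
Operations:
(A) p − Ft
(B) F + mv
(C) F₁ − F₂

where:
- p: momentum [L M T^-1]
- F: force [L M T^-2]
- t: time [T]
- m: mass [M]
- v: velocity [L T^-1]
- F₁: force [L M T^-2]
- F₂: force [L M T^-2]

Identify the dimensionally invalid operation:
(B) F + mv

(A) p − Ft: p [L M T^-1] and Ft [L M T^-1] — same dimensions ✓
(B) F + mv: F [L M T^-2] and mv [L M T^-1] — different dimensions cannot be added/subtracted ✗
(C) F₁ − F₂: F₁ [L M T^-2] and F₂ [L M T^-2] — same dimensions ✓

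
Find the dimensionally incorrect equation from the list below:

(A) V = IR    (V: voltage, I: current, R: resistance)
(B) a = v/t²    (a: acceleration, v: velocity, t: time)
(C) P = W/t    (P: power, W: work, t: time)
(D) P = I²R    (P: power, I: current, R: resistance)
(B) a = v/t²

The equation (B) a = v/t² is dimensionally incorrect.

LHS (a): [L T^-2]
RHS (v/t²): [L T^-3] ✗

The dimensions do not match. The other three equations balance.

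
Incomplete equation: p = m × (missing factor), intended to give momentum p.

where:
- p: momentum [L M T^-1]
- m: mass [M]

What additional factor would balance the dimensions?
v (velocity), dimensions [L T^-1]

p has dimensions [L M T^-1] and m has dimensions [M].
The missing factor must have dimensions [L M T^-1] / [M] = [L T^-1], i.e. velocity (v).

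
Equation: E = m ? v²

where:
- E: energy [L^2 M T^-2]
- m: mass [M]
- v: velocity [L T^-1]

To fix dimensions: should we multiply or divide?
multiplication (×): E = m × v²

E [L^2 M T^-2]; m [M]; v² [L^2 T^-2].
m × v² → [L^2 M T^-2] ✓
m ÷ v² → [L^-2 M T^2] ✗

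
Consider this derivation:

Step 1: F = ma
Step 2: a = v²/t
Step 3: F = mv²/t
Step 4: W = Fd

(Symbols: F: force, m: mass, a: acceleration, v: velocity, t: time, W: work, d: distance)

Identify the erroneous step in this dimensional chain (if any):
Step 2

Step 1: F = ma → LHS [L M T^-2], RHS [L M T^-2] ✓
Step 2: a = v²/t → LHS [L T^-2], RHS [L^2 T^-3] ✗

The first dimensional inconsistency appears in step 2: a = v²/t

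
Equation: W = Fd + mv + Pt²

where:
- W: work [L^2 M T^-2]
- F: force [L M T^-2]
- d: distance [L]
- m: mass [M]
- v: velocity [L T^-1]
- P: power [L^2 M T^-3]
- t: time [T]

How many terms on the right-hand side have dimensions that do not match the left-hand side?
2

LHS W: [L^2 M T^-2]
- Fd: [L^2 M T^-2] ✓
- mv: [L M T^-1] ✗
- Pt²: [L^2 M T^-1] ✗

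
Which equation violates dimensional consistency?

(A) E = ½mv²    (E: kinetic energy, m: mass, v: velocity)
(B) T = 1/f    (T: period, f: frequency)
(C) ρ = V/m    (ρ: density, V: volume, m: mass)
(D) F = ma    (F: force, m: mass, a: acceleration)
(C) ρ = V/m

The equation (C) ρ = V/m is dimensionally incorrect.

LHS (ρ): [L^-3 M]
RHS (V/m): [L^3 M^-1] ✗

The dimensions do not match. The other three equations balance.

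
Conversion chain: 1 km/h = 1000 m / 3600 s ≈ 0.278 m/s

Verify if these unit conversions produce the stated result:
The chain is correct (no errors).

Correct: 1 km = 1000 m, 1 h = 3600 s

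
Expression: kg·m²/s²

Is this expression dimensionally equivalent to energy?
Yes

The expression kg·m²/s² has dimensions [L^2 M T^-2], which is exactly energy [L^2 M T^-2].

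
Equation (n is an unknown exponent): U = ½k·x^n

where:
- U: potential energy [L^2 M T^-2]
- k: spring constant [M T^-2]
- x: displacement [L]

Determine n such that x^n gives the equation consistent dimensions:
n = 2

U has dimensions [L^2 M T^-2]; x has dimensions [L].
The rest of the RHS has dimensions [M T^-2], so x^n must supply [L^2].
With n = 2: ½k·x^2 has dimensions [L^2 M T^-2], matching the LHS ✓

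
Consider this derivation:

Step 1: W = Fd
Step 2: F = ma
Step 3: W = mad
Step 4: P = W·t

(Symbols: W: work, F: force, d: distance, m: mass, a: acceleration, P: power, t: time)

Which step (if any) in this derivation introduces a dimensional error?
Step 4

Step 1: W = Fd → LHS [L^2 M T^-2], RHS [L^2 M T^-2] ✓
Step 2: F = ma → LHS [L M T^-2], RHS [L M T^-2] ✓
Step 3: W = mad → LHS [L^2 M T^-2], RHS [L^2 M T^-2] ✓
Step 4: P = W·t → LHS [L^2 M T^-3], RHS [L^2 M T^-1] ✗

The first dimensional inconsistency appears in step 4: P = W·t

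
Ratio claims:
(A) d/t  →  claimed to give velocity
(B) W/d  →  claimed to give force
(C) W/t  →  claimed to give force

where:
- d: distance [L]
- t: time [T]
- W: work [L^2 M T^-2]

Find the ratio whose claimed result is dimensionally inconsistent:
(C) W/t does not give force

(A) d/t: [L T^-1] = velocity [L T^-1] ✓
(B) W/d: [L M T^-2] = force [L M T^-2] ✓
(C) W/t: [L^2 M T^-3] ≠ force [L M T^-2] ✗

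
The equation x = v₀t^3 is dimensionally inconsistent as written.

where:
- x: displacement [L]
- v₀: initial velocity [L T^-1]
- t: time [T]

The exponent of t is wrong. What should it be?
The exponent of t should be 1: x = v₀t

The LHS x has dimensions [L]; t has dimensions [T].
As written, the RHS v₀t^3 (exponent 3 on t) has dimensions [L T^2], which does not match.
With exponent 1, the RHS v₀t has dimensions [L], matching the LHS.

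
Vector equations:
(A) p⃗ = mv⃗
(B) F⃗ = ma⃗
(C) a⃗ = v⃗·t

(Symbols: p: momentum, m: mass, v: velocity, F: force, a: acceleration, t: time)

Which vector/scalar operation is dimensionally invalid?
(C) a⃗ = v⃗·t

(A) p⃗ = mv⃗: LHS [L M T^-1], RHS [L M T^-1] ✓ — mass (scalar) times velocity (vector)
(B) F⃗ = ma⃗: LHS [L M T^-2], RHS [L M T^-2] ✓ — Force and acceleration are vectors, mass is a scalar
(C) a⃗ = v⃗·t: LHS [L T^-2], RHS [L] ✗ — acceleration is velocity per time; should be v⃗/t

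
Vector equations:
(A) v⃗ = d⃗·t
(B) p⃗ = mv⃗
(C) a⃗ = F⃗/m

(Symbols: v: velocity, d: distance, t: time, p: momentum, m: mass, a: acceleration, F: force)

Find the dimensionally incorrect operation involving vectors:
(A) v⃗ = d⃗·t

(A) v⃗ = d⃗·t: LHS [L T^-1], RHS [L T] ✗ — velocity is displacement per time; should be d⃗/t
(B) p⃗ = mv⃗: LHS [L M T^-1], RHS [L M T^-1] ✓ — mass (scalar) times velocity (vector)
(C) a⃗ = F⃗/m: LHS [L T^-2], RHS [L T^-2] ✓ — force (vector) divided by mass (scalar)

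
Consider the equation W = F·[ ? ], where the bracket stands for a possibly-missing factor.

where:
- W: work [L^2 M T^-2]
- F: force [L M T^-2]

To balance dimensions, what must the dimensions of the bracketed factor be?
[L] — length (e.g. a distance d)

W has dimensions [L^2 M T^-2]; F has dimensions [L M T^-2].
The bracketed factor must supply [L^2 M T^-2] / [L M T^-2] = [L].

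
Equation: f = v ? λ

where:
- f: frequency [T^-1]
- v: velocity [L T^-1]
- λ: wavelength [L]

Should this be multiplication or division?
division (÷): f = v ÷ λ

f [T^-1]; v [L T^-1]; λ [L].
v × λ → [L^2 T^-1] ✗
v ÷ λ → [T^-1] ✓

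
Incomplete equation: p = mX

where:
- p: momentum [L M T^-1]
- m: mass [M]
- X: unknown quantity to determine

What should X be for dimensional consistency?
X = v (velocity), dimensions [L T^-1]

p has dimensions [L M T^-1]; the rest of the RHS (m) has dimensions [M].
So X must have dimensions [L T^-1] — X = v (velocity).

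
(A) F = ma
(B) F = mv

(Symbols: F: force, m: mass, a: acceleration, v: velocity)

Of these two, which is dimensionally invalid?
(B)

(A) F = ma: LHS [L M T^-2], RHS [L M T^-2] ✓
(B) F = mv: LHS [L M T^-2], RHS [L M T^-1] ✗

Expression (B) F = mv is dimensionally incorrect.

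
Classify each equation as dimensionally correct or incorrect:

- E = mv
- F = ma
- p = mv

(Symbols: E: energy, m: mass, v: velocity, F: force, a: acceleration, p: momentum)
Dimensionally correct: F = ma, p = mv
Dimensionally incorrect: E = mv
Ordered (correct first, then incorrect): F = ma, p = mv, E = mv

- E = mv: LHS [L^2 M T^-2], RHS [L M T^-1] → incorrect ✗
- F = ma: LHS [L M T^-2], RHS [L M T^-2] → correct ✓
- p = mv: LHS [L M T^-1], RHS [L M T^-1] → correct ✓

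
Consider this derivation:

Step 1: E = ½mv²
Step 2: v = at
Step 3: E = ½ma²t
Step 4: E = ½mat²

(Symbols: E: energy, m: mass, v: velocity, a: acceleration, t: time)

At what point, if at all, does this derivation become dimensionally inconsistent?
Step 3

Step 1: E = ½mv² → LHS [L^2 M T^-2], RHS [L^2 M T^-2] ✓
Step 2: v = at → LHS [L T^-1], RHS [L T^-1] ✓
Step 3: E = ½ma²t → LHS [L^2 M T^-2], RHS [L^2 M T^-3] ✗

The first dimensional inconsistency appears in step 3: E = ½ma²t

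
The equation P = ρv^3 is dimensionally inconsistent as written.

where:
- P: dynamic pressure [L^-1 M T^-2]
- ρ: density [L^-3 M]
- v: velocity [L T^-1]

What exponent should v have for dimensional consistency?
The exponent of v should be 2: P = ρv^2

The LHS P has dimensions [L^-1 M T^-2]; v has dimensions [L T^-1].
As written, the RHS ρv^3 (exponent 3 on v) has dimensions [M T^-3], which does not match.
With exponent 2, the RHS ρv^2 has dimensions [L^-1 M T^-2], matching the LHS.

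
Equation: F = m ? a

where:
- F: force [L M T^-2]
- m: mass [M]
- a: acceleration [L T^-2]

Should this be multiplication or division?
multiplication (×): F = m × a

F [L M T^-2]; m [M]; a [L T^-2].
m × a → [L M T^-2] ✓
m ÷ a → [L^-1 M T^2] ✗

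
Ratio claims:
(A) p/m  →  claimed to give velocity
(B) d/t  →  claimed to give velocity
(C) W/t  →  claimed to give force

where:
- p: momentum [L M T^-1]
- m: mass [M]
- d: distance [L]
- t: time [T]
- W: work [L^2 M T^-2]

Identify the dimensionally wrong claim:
(C) W/t does not give force

(A) p/m: [L T^-1] = velocity [L T^-1] ✓
(B) d/t: [L T^-1] = velocity [L T^-1] ✓
(C) W/t: [L^2 M T^-3] ≠ force [L M T^-2] ✗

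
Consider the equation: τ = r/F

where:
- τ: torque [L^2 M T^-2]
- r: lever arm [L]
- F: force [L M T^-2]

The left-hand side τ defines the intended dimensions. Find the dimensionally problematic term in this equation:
The right-hand side term r/F

τ has dimensions [L^2 M T^-2], but r/F has dimensions [M^-1 T^2], so the term r/F is dimensionally wrong for τ.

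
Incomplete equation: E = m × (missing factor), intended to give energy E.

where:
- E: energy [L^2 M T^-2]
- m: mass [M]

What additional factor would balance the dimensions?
v² (velocity squared), dimensions [L^2 T^-2]

E has dimensions [L^2 M T^-2] and m has dimensions [M].
The missing factor must have dimensions [L^2 M T^-2] / [M] = [L^2 T^-2], i.e. velocity squared (v²).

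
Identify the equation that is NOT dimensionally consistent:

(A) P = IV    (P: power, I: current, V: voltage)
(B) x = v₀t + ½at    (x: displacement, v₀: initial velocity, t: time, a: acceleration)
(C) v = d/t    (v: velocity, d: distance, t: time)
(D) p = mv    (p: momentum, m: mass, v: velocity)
(B) x = v₀t + ½at

The equation (B) x = v₀t + ½at is dimensionally incorrect.

LHS (x): [L]
RHS terms:
  - v₀t: [L] ✓
  - ½at: [L T^-1] ✗ (does not match LHS)

The dimensions do not match. The other three equations balance.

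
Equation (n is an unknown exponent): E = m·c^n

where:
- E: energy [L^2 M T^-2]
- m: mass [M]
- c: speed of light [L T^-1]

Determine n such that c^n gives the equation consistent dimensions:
n = 2

E has dimensions [L^2 M T^-2]; c has dimensions [L T^-1].
The rest of the RHS has dimensions [M], so c^n must supply [L^2 T^-2].
With n = 2: m·c^2 has dimensions [L^2 M T^-2], matching the LHS ✓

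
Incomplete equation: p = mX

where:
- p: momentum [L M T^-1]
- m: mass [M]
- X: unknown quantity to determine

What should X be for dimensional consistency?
X = v (velocity), dimensions [L T^-1]

p has dimensions [L M T^-1]; the rest of the RHS (m) has dimensions [M].
So X must have dimensions [L T^-1] — X = v (velocity).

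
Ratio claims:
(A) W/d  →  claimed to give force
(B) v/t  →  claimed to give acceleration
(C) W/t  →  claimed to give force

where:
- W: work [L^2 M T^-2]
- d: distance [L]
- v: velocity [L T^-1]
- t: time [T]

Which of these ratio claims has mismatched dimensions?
(C) W/t does not give force

(A) W/d: [L M T^-2] = force [L M T^-2] ✓
(B) v/t: [L T^-2] = acceleration [L T^-2] ✓
(C) W/t: [L^2 M T^-3] ≠ force [L M T^-2] ✗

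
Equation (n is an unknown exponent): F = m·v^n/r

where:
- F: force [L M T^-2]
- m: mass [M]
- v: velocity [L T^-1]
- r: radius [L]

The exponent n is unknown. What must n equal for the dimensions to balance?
n = 2

F has dimensions [L M T^-2]; v has dimensions [L T^-1].
The rest of the RHS has dimensions [L^-1 M], so v^n must supply [L^2 T^-2].
With n = 2: m·v^2/r has dimensions [L M T^-2], matching the LHS ✓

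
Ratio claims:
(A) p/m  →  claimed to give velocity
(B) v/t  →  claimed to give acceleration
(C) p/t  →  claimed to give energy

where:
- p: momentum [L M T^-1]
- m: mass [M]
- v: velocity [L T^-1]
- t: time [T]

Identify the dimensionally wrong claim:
(C) p/t does not give energy

(A) p/m: [L T^-1] = velocity [L T^-1] ✓
(B) v/t: [L T^-2] = acceleration [L T^-2] ✓
(C) p/t: [L M T^-2] ≠ energy [L^2 M T^-2] ✗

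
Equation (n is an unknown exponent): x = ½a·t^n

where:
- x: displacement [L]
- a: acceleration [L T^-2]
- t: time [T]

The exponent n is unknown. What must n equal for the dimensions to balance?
n = 2

x has dimensions [L]; t has dimensions [T].
The rest of the RHS has dimensions [L T^-2], so t^n must supply [T^2].
With n = 2: ½a·t^2 has dimensions [L], matching the LHS ✓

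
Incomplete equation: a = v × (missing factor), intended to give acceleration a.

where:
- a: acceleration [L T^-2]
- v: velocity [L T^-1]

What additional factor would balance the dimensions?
1/t (inverse time), dimensions [T^-1]

a has dimensions [L T^-2] and v has dimensions [L T^-1].
The missing factor must have dimensions [L T^-2] / [L T^-1] = [T^-1], i.e. inverse time (1/t).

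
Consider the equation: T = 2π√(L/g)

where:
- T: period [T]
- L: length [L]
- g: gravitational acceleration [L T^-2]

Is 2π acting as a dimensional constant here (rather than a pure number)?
No

T has dimensions [T] and √(L/g) already has dimensions [T], so the equation balances without 2π contributing any dimensions. 2π is a pure (dimensionless) number; changing or removing it would not affect dimensional consistency.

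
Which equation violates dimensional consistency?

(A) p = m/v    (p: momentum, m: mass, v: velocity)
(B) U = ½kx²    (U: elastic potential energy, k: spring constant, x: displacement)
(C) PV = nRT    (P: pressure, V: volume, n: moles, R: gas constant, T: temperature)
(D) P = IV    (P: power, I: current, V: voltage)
(A) p = m/v

The equation (A) p = m/v is dimensionally incorrect.

LHS (p): [L M T^-1]
RHS (m/v): [L^-1 M T] ✗

The dimensions do not match. The other three equations balance.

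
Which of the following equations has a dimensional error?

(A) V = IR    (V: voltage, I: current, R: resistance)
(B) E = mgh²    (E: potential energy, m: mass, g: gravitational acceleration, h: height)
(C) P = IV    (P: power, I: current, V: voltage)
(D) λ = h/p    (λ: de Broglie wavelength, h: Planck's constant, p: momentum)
(B) E = mgh²

The equation (B) E = mgh² is dimensionally incorrect.

LHS (E): [L^2 M T^-2]
RHS (mgh²): [L^3 M T^-2] ✗

The dimensions do not match. The other three equations balance.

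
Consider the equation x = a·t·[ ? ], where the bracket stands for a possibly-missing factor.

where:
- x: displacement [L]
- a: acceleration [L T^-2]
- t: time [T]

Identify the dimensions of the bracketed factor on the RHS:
[T] — time (e.g. t)

x has dimensions [L]; a·t has dimensions [L T^-1].
The bracketed factor must supply [L] / [L T^-1] = [T].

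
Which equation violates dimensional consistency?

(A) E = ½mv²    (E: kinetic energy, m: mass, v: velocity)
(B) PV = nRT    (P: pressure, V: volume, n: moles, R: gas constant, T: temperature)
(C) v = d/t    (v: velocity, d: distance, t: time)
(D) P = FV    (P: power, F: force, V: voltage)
(D) P = FV

The equation (D) P = FV is dimensionally incorrect.

LHS (P): [L^2 M T^-3]
RHS (FV): [I^-1 L^3 M^2 T^-5] ✗

The dimensions do not match. The other three equations balance.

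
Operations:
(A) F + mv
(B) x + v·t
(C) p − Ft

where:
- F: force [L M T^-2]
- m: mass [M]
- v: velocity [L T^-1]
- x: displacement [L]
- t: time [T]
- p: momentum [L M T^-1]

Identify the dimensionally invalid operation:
(A) F + mv

(A) F + mv: F [L M T^-2] and mv [L M T^-1] — different dimensions cannot be added/subtracted ✗
(B) x + v·t: x [L] and v·t [L] — same dimensions ✓
(C) p − Ft: p [L M T^-1] and Ft [L M T^-1] — same dimensions ✓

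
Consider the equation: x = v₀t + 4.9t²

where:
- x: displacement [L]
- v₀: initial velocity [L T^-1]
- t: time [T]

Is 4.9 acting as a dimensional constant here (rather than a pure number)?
Yes

x has dimensions [L], while t² alone has dimensions [T^2]. For the equation to balance, the factor 4.9 must carry dimensions [L T^-2] — it is a dimensional constant (a numerical value of a physical quantity with its units suppressed), not a pure number.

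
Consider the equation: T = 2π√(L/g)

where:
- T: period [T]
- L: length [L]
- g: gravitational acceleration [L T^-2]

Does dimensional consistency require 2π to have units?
No

T has dimensions [T] and √(L/g) already has dimensions [T], so the equation balances without 2π contributing any dimensions. 2π is a pure (dimensionless) number; changing or removing it would not affect dimensional consistency.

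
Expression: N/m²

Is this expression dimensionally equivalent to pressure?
Yes

The expression N/m² has dimensions [L^-1 M T^-2], which is exactly pressure [L^-1 M T^-2].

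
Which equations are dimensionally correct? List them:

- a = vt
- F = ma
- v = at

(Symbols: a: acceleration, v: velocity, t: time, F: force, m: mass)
Dimensionally correct: F = ma, v = at
Dimensionally incorrect: a = vt
Ordered (correct first, then incorrect): F = ma, v = at, a = vt

- a = vt: LHS [L T^-2], RHS [L] → incorrect ✗
- F = ma: LHS [L M T^-2], RHS [L M T^-2] → correct ✓
- v = at: LHS [L T^-1], RHS [L T^-1] → correct ✓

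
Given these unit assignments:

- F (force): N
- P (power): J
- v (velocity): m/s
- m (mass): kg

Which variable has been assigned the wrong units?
P

The variable P (power) should have units W, not J.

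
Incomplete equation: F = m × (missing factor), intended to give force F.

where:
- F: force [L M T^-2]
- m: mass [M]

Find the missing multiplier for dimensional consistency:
a (acceleration), dimensions [L T^-2]

F has dimensions [L M T^-2] and m has dimensions [M].
The missing factor must have dimensions [L M T^-2] / [M] = [L T^-2], i.e. acceleration (a).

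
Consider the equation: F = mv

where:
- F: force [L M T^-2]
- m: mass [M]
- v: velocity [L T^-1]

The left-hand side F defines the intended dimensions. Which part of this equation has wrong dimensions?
The right-hand side term mv

F has dimensions [L M T^-2], but mv has dimensions [L M T^-1], so the term mv is dimensionally wrong for F.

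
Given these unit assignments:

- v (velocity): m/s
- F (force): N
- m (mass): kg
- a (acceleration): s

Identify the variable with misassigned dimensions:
a

The variable a (acceleration) should have units m/s², not s.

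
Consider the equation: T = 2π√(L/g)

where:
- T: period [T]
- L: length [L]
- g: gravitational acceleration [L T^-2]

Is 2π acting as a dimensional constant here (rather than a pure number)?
No

T has dimensions [T] and √(L/g) already has dimensions [T], so the equation balances without 2π contributing any dimensions. 2π is a pure (dimensionless) number; changing or removing it would not affect dimensional consistency.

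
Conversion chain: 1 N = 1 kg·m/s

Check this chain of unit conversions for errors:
The chain is incorrect (it contains an error).

Incorrect: Newton is kg·m/s², not kg·m/s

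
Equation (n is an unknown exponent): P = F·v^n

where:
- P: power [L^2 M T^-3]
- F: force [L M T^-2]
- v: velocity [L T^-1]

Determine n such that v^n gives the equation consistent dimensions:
n = 1

P has dimensions [L^2 M T^-3]; v has dimensions [L T^-1].
The rest of the RHS has dimensions [L M T^-2], so v^n must supply [L T^-1].
With n = 1: F·v^1 has dimensions [L^2 M T^-3], matching the LHS ✓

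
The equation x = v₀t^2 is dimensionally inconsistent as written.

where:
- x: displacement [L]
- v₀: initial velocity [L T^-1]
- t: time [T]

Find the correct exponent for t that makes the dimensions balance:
The exponent of t should be 1: x = v₀t

The LHS x has dimensions [L]; t has dimensions [T].
As written, the RHS v₀t^2 (exponent 2 on t) has dimensions [L T], which does not match.
With exponent 1, the RHS v₀t has dimensions [L], matching the LHS.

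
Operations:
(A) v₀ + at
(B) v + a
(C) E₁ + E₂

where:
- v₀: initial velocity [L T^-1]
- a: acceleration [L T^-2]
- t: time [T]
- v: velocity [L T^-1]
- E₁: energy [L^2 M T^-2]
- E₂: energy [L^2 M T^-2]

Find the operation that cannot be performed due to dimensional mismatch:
(B) v + a

(A) v₀ + at: v₀ [L T^-1] and at [L T^-1] — same dimensions ✓
(B) v + a: v [L T^-1] and a [L T^-2] — different dimensions cannot be added/subtracted ✗
(C) E₁ + E₂: E₁ [L^2 M T^-2] and E₂ [L^2 M T^-2] — same dimensions ✓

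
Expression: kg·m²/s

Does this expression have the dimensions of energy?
No

The expression kg·m²/s has dimensions [L^2 M T^-1], but energy has dimensions [L^2 M T^-2].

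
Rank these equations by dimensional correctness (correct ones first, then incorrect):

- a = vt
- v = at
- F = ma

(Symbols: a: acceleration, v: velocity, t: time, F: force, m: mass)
Dimensionally correct: v = at, F = ma
Dimensionally incorrect: a = vt
Ordered (correct first, then incorrect): v = at, F = ma, a = vt

- a = vt: LHS [L T^-2], RHS [L] → incorrect ✗
- v = at: LHS [L T^-1], RHS [L T^-1] → correct ✓
- F = ma: LHS [L M T^-2], RHS [L M T^-2] → correct ✓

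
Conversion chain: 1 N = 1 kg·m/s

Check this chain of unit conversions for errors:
The chain is incorrect (it contains an error).

Incorrect: Newton is kg·m/s², not kg·m/s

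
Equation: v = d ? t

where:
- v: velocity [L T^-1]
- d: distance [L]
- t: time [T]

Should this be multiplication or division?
division (÷): v = d ÷ t

v [L T^-1]; d [L]; t [T].
d × t → [L T] ✗
d ÷ t → [L T^-1] ✓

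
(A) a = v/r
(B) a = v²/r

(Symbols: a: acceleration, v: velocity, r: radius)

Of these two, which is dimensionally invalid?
(A)

(A) a = v/r: LHS [L T^-2], RHS [T^-1] ✗
(B) a = v²/r: LHS [L T^-2], RHS [L T^-2] ✓

Expression (A) a = v/r is dimensionally incorrect.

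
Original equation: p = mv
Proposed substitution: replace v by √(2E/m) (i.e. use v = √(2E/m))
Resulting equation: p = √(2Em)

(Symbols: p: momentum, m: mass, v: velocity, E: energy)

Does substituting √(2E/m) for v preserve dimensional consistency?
Yes

[v] = [L T^-1] and [√(2E/m)] = [L T^-1]. These match, so the substitution replaces a quantity by one of the same dimensions and the result p = √(2Em) has LHS [L M T^-1] vs RHS [L M T^-1] — still consistent.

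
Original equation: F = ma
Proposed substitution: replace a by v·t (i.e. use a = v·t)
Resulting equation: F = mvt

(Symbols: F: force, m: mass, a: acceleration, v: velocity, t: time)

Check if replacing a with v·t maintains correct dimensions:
No

[a] = [L T^-2] and [v·t] = [L]. These differ, so the substitution replaces a quantity by one of different dimensions and the result F = mvt has LHS [L M T^-2] vs RHS [L M] — inconsistent.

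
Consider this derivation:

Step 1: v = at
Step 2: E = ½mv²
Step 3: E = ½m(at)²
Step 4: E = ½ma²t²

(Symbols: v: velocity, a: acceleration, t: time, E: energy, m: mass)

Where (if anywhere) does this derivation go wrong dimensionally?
No step introduces an error — all steps are dimensionally consistent.

Step 1: v = at → LHS [L T^-1], RHS [L T^-1] ✓
Step 2: E = ½mv² → LHS [L^2 M T^-2], RHS [L^2 M T^-2] ✓
Step 3: E = ½m(at)² → LHS [L^2 M T^-2], RHS [L^2 M T^-2] ✓
Step 4: E = ½ma²t² → LHS [L^2 M T^-2], RHS [L^2 M T^-2] ✓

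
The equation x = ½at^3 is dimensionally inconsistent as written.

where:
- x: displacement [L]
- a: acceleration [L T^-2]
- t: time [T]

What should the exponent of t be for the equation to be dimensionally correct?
The exponent of t should be 2: x = ½at^2

The LHS x has dimensions [L]; t has dimensions [T].
As written, the RHS ½at^3 (exponent 3 on t) has dimensions [L T], which does not match.
With exponent 2, the RHS ½at^2 has dimensions [L], matching the LHS.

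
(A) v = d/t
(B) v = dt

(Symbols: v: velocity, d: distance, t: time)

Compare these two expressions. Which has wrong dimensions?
(B)

(A) v = d/t: LHS [L T^-1], RHS [L T^-1] ✓
(B) v = dt: LHS [L T^-1], RHS [L T] ✗

Expression (B) v = dt is dimensionally incorrect.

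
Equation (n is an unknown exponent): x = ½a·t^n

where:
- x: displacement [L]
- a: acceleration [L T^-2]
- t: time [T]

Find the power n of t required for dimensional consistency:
n = 2

x has dimensions [L]; t has dimensions [T].
The rest of the RHS has dimensions [L T^-2], so t^n must supply [T^2].
With n = 2: ½a·t^2 has dimensions [L], matching the LHS ✓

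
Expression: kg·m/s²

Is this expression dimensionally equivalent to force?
Yes

The expression kg·m/s² has dimensions [L M T^-2], which is exactly force [L M T^-2].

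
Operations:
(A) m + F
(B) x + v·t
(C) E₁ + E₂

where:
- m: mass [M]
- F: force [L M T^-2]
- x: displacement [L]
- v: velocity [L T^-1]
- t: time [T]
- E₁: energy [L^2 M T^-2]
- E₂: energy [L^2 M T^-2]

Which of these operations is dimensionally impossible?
(A) m + F

(A) m + F: m [M] and F [L M T^-2] — different dimensions cannot be added/subtracted ✗
(B) x + v·t: x [L] and v·t [L] — same dimensions ✓
(C) E₁ + E₂: E₁ [L^2 M T^-2] and E₂ [L^2 M T^-2] — same dimensions ✓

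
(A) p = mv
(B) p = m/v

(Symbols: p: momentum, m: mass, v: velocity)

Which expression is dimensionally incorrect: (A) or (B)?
(B)

(A) p = mv: LHS [L M T^-1], RHS [L M T^-1] ✓
(B) p = m/v: LHS [L M T^-1], RHS [L^-1 M T] ✗

Expression (B) p = m/v is dimensionally incorrect.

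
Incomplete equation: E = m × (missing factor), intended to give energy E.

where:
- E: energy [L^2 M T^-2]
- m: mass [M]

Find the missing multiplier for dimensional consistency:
v² (velocity squared), dimensions [L^2 T^-2]

E has dimensions [L^2 M T^-2] and m has dimensions [M].
The missing factor must have dimensions [L^2 M T^-2] / [M] = [L^2 T^-2], i.e. velocity squared (v²).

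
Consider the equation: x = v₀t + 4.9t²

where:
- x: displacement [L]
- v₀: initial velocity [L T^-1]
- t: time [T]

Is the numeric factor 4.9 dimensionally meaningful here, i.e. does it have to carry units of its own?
Yes

x has dimensions [L], while t² alone has dimensions [T^2]. For the equation to balance, the factor 4.9 must carry dimensions [L T^-2] — it is a dimensional constant (a numerical value of a physical quantity with its units suppressed), not a pure number.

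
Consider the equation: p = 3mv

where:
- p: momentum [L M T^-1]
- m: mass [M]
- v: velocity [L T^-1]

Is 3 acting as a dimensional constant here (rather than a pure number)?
No

p has dimensions [L M T^-1] and mv already has dimensions [L M T^-1], so the equation balances without 3 contributing any dimensions. 3 is a pure (dimensionless) number; changing or removing it would not affect dimensional consistency.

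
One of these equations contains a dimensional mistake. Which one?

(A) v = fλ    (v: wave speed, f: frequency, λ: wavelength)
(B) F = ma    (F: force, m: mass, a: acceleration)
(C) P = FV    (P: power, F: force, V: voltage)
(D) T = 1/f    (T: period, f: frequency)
(C) P = FV

The equation (C) P = FV is dimensionally incorrect.

LHS (P): [L^2 M T^-3]
RHS (FV): [I^-1 L^3 M^2 T^-5] ✗

The dimensions do not match. The other three equations balance.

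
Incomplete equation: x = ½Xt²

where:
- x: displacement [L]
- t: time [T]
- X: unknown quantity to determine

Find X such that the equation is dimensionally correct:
X = a (acceleration), dimensions [L T^-2]

x has dimensions [L]; the rest of the RHS (½ t²) has dimensions [T^2].
So X must have dimensions [L T^-2] — X = a (acceleration).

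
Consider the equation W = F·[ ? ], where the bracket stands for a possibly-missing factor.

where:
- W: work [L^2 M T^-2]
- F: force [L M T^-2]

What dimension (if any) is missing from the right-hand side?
[L] — length (e.g. a distance d)

W has dimensions [L^2 M T^-2]; F has dimensions [L M T^-2].
The bracketed factor must supply [L^2 M T^-2] / [L M T^-2] = [L].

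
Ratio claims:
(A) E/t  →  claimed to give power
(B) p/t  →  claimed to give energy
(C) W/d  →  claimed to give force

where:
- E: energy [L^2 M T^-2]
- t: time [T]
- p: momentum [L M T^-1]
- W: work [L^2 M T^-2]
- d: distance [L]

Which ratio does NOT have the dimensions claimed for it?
(B) p/t does not give energy

(A) E/t: [L^2 M T^-3] = power [L^2 M T^-3] ✓
(B) p/t: [L M T^-2] ≠ energy [L^2 M T^-2] ✗
(C) W/d: [L M T^-2] = force [L M T^-2] ✓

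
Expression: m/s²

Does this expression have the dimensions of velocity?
No

The expression m/s² has dimensions [L T^-2], but velocity has dimensions [L T^-1].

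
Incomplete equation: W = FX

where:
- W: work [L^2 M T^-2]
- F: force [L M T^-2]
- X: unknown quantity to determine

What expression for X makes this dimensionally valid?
X = d (distance), dimensions [L]

W has dimensions [L^2 M T^-2]; the rest of the RHS (F) has dimensions [L M T^-2].
So X must have dimensions [L] — X = d (distance).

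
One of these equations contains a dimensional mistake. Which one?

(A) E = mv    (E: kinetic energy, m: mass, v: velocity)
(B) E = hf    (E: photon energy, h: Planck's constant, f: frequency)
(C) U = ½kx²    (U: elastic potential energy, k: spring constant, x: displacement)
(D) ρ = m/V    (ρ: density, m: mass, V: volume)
(A) E = mv

The equation (A) E = mv is dimensionally incorrect.

LHS (E): [L^2 M T^-2]
RHS (mv): [L M T^-1] ✗

The dimensions do not match. The other three equations balance.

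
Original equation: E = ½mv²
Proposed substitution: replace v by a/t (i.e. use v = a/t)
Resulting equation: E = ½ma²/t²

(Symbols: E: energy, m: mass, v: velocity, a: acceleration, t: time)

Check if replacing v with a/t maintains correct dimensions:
No

[v] = [L T^-1] and [a/t] = [L T^-3]. These differ, so the substitution replaces a quantity by one of different dimensions and the result E = ½ma²/t² has LHS [L^2 M T^-2] vs RHS [L^2 M T^-6] — inconsistent.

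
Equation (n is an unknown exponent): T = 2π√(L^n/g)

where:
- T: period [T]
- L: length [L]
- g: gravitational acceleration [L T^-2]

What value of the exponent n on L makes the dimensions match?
n = 1

T has dimensions [T]; L has dimensions [L].
With n = 1: 2π√(L^1/g) has dimensions [T], matching the LHS ✓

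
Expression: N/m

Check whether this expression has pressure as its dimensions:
No

The expression N/m has dimensions [M T^-2], but pressure has dimensions [L^-1 M T^-2].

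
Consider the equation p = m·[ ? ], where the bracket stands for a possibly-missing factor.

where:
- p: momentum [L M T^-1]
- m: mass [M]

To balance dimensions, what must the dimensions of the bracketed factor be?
[L T^-1] — velocity (e.g. v)

p has dimensions [L M T^-1]; m has dimensions [M].
The bracketed factor must supply [L M T^-1] / [M] = [L T^-1].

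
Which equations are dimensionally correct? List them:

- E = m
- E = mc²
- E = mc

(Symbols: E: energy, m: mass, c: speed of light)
Dimensionally correct: E = mc²
Dimensionally incorrect: E = m, E = mc
Ordered (correct first, then incorrect): E = mc², E = m, E = mc

- E = m: LHS [L^2 M T^-2], RHS [M] → incorrect ✗
- E = mc²: LHS [L^2 M T^-2], RHS [L^2 M T^-2] → correct ✓
- E = mc: LHS [L^2 M T^-2], RHS [L M T^-1] → incorrect ✗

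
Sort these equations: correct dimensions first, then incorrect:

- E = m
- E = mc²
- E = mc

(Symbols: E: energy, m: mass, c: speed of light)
Dimensionally correct: E = mc²
Dimensionally incorrect: E = m, E = mc
Ordered (correct first, then incorrect): E = mc², E = m, E = mc

- E = m: LHS [L^2 M T^-2], RHS [M] → incorrect ✗
- E = mc²: LHS [L^2 M T^-2], RHS [L^2 M T^-2] → correct ✓
- E = mc: LHS [L^2 M T^-2], RHS [L M T^-1] → incorrect ✗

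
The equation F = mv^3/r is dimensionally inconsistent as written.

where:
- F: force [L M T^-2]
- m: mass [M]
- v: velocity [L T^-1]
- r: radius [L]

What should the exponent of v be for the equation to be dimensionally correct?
The exponent of v should be 2: F = mv^2/r

The LHS F has dimensions [L M T^-2]; v has dimensions [L T^-1].
As written, the RHS mv^3/r (exponent 3 on v) has dimensions [L^2 M T^-3], which does not match.
With exponent 2, the RHS mv^2/r has dimensions [L M T^-2], matching the LHS.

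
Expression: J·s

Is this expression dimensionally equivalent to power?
No

The expression J·s has dimensions [L^2 M T^-1], but power has dimensions [L^2 M T^-3].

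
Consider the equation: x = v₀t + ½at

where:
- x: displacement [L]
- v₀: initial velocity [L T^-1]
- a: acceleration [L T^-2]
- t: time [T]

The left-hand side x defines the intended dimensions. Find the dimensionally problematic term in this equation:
The term ½at

Checking each RHS term against the LHS:
- v₀t: [L] — matches x [L] ✓
- ½at: [L T^-1] — does NOT match x [L] ✗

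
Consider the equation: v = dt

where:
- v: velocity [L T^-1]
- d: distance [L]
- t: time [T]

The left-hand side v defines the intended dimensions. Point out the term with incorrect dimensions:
The right-hand side term dt

v has dimensions [L T^-1], but dt has dimensions [L T], so the term dt is dimensionally wrong for v.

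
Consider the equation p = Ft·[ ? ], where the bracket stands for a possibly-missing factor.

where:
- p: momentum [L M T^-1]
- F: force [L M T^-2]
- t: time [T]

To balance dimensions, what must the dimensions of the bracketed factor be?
Nothing is missing — the bracketed factor must be dimensionless.

p has dimensions [L M T^-1] and Ft already has dimensions [L M T^-1], so p = Ft is dimensionally complete.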